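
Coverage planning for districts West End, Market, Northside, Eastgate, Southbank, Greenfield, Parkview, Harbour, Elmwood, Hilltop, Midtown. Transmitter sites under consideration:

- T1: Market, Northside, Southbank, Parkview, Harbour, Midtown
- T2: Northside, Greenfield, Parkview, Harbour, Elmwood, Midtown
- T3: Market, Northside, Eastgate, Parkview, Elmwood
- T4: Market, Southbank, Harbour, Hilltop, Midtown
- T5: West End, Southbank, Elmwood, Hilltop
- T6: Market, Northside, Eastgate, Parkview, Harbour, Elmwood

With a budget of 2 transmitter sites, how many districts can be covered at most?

9

Choosing T1, T5 covers {West End, Market, Northside, Southbank, Parkview, Harbour, Elmwood, Hilltop, Midtown} — 9 districts.
No choice of 2 transmitter sites does better; here Eastgate, Greenfield are left uncovered.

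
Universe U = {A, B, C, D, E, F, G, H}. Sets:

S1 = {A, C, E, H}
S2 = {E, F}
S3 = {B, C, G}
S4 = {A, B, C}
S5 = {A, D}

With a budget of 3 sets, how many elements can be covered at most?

7

Choosing S1, S2, S3 covers {A, B, C, E, F, G, H} — 7 elements.
No choice of 3 sets does better; here D is left uncovered.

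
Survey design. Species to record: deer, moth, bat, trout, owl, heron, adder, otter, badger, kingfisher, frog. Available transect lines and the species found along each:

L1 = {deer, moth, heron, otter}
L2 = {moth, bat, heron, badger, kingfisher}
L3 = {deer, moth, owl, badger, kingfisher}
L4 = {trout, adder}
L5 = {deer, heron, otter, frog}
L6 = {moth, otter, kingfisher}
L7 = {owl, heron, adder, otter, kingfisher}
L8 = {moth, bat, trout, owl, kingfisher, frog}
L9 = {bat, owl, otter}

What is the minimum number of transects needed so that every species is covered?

3

L3, L7, L8 together cover {deer, moth, bat, trout, owl, heron, adder, otter, badger, kingfisher, frog} — every species.
No 2 of the 9 transects cover everything (all 36 pairs fall short), so 3 is minimum.
Greedy (largest uncovered first) would take L8, L1, L2, L4 — 4 transects — but 3 suffice.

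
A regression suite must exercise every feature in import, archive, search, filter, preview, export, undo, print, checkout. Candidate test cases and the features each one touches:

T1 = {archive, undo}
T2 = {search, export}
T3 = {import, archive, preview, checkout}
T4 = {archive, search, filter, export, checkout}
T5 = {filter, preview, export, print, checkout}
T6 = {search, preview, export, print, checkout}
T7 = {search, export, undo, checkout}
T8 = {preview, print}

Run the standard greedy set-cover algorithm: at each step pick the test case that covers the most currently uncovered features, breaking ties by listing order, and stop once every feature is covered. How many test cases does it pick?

4

Pick 1: T4 covers 5 new features (archive, search, filter, export, checkout).
Pick 2: T3 covers 2 new features (import, preview).
Pick 3: T1 covers 1 new features (undo).
Pick 4: T5 covers 1 new features (print).
Greedy uses 4 test cases. (The true minimum is 3.)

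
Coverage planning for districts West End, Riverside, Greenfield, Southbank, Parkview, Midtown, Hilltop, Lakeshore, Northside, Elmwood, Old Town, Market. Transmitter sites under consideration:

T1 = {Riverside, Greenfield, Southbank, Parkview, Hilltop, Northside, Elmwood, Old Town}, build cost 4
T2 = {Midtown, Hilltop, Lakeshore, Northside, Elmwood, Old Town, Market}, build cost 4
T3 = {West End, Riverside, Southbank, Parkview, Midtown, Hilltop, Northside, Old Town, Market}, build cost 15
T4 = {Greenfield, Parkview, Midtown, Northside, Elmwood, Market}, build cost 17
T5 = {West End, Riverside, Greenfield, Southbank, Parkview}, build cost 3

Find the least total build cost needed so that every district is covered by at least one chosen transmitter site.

T2, T5 cover every district at build cost 4 + 3 = 7.
Any cover uses at least 2 transmitter sites; among all covering selections none totals below 7.
Greedy by coverage-per-build cost would pick T1, T2, T5 for 11 — worse than the optimum 7.

7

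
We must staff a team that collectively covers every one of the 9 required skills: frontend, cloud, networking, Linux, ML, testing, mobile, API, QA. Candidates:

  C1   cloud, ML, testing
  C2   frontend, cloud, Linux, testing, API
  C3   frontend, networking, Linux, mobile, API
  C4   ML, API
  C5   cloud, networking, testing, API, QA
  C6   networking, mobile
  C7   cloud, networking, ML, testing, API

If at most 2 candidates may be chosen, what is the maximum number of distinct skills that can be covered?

8

Choosing C1, C3 covers {frontend, cloud, networking, Linux, ML, testing, mobile, API} — 8 skills.
No choice of 2 candidates does better; here QA is left uncovered.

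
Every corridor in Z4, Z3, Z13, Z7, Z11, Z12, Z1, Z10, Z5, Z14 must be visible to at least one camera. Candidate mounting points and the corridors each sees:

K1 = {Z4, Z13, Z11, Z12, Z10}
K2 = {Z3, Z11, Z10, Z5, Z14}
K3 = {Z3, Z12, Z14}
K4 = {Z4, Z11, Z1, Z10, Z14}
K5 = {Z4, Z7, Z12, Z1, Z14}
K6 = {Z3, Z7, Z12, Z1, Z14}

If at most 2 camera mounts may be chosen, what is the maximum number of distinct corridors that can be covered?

Choosing K1, K6 covers {Z4, Z3, Z13, Z7, Z11, Z12, Z1, Z10, Z14} — 9 corridors.
No choice of 2 camera mounts does better; here Z5 is left uncovered.

9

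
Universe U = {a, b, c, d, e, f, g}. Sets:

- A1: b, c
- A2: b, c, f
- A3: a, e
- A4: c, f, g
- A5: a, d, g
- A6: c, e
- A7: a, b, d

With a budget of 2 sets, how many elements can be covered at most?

6

Choosing A2, A5 covers {a, b, c, d, f, g} — 6 elements.
No choice of 2 sets does better; here e is left uncovered.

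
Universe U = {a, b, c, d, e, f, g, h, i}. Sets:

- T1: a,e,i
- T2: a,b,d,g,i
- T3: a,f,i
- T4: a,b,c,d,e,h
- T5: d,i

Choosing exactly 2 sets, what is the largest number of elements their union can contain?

8

Choosing T2, T4 covers {a, b, c, d, e, g, h, i} — 8 elements.
No choice of 2 sets does better; here f is left uncovered.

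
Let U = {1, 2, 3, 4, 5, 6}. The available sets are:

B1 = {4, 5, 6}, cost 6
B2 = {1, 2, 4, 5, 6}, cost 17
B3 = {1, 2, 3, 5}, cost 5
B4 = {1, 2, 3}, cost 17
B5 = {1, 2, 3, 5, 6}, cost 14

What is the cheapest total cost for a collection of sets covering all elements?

11

B1, B3 cover every element at cost 6 + 5 = 11.
Any cover uses at least 2 sets; among all covering selections none totals below 11.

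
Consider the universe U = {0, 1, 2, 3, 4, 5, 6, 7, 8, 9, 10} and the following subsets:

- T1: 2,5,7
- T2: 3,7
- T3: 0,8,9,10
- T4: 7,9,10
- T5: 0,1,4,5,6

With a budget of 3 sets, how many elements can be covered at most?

10

Choosing T1, T3, T5 covers {0, 1, 2, 4, 5, 6, 7, 8, 9, 10} — 10 elements.
No choice of 3 sets does better; here 3 is left uncovered.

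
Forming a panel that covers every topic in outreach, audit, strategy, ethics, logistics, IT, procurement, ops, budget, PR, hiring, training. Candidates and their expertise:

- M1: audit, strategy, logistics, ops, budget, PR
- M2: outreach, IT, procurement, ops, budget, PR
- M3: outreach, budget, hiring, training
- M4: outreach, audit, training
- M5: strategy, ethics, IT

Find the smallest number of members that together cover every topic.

M1, M2, M3, M5 together cover {outreach, audit, strategy, ethics, logistics, IT, procurement, ops, budget, PR, hiring, training} — every topic.
No 3 of the 5 members cover everything (all 10 triples fall short), so 4 is minimum.

4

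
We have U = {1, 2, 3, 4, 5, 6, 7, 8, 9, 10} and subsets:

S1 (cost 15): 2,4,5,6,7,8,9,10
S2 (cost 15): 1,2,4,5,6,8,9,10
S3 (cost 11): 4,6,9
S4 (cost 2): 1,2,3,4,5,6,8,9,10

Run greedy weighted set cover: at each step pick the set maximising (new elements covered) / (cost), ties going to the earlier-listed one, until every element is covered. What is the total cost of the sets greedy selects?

17

Pick 1: S4 adds 9 new (1, 2, 3, 4, 5, 6, 8, 9, 10) at cost 2 (ratio 9/2).
Pick 2: S1 adds 1 new (7) at cost 15 (ratio 1/15).
Greedy total cost: 2 + 15 = 17.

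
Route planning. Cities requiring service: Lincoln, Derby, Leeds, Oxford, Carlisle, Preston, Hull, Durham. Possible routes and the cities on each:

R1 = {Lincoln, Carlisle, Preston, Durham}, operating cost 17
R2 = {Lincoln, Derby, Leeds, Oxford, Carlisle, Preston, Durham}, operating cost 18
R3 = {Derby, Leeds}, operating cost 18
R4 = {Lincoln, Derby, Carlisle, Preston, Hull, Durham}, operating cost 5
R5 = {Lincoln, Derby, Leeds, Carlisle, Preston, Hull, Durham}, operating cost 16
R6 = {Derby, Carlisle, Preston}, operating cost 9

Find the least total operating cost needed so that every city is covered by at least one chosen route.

R2, R4 cover every city at operating cost 18 + 5 = 23.
Any cover uses at least 2 routes; among all covering selections none totals below 23.

23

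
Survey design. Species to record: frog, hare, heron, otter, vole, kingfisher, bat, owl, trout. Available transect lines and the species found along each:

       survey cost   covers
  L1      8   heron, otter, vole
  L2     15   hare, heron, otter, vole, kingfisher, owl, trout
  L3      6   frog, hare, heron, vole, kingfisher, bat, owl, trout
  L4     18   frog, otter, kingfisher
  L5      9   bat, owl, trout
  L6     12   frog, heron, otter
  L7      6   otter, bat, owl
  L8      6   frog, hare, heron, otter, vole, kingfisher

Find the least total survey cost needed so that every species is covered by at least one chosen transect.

12

L3, L7 cover every species at survey cost 6 + 6 = 12.
Any cover uses at least 2 transects; among all covering selections none totals below 12.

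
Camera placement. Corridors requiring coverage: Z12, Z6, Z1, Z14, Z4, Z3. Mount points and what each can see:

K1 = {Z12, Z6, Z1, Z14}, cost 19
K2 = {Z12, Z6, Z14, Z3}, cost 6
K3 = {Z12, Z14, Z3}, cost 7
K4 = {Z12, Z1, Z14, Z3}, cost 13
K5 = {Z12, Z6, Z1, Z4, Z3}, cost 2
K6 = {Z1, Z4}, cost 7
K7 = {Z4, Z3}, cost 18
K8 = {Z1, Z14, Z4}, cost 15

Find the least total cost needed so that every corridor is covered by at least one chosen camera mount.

8

K2, K5 cover every corridor at cost 6 + 2 = 8.
Any cover uses at least 2 camera mounts; among all covering selections none totals below 8.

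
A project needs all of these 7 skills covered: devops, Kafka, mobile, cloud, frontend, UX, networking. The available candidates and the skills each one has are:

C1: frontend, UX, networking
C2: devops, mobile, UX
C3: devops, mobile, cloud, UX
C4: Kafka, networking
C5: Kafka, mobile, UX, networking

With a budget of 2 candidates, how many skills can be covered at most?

Choosing C1, C3 covers {devops, mobile, cloud, frontend, UX, networking} — 6 skills.
No choice of 2 candidates does better; here Kafka is left uncovered.

6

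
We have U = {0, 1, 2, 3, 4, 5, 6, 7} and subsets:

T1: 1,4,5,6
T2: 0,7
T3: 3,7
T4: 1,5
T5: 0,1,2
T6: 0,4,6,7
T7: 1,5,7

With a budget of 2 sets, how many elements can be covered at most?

6

Choosing T1, T2 covers {0, 1, 4, 5, 6, 7} — 6 elements.
No choice of 2 sets does better; here 2, 3 are left uncovered.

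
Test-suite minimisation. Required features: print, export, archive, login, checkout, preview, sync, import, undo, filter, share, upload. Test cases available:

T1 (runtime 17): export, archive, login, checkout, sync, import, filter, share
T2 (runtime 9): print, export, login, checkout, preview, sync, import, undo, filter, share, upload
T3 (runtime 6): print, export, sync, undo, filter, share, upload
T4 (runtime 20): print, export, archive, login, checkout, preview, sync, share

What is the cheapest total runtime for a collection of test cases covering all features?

26

T1, T2 cover every feature at runtime 17 + 9 = 26.
Any cover uses at least 2 test cases; among all covering selections none totals below 26.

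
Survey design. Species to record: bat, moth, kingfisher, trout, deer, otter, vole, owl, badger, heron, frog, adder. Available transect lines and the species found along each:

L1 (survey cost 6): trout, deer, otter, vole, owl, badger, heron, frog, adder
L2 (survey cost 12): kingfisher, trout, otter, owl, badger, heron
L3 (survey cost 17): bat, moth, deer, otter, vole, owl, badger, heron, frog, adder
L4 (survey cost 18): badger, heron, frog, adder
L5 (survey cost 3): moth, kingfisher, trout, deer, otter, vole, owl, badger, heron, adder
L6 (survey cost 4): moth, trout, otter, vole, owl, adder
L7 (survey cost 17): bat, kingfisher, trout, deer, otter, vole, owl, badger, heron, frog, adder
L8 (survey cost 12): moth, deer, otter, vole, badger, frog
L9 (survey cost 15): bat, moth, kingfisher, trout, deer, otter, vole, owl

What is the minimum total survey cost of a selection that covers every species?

20

L3, L5 cover every species at survey cost 17 + 3 = 20.
Any cover uses at least 2 transects; among all covering selections none totals below 20.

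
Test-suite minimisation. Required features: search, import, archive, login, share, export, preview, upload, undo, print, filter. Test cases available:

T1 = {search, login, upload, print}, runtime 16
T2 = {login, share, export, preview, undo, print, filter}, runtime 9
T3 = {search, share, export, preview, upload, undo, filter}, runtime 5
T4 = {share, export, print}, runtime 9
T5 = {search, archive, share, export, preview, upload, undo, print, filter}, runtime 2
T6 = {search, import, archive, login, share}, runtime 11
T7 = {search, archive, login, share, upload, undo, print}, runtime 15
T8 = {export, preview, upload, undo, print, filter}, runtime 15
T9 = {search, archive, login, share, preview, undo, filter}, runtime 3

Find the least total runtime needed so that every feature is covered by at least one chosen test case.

T5, T6 cover every feature at runtime 2 + 11 = 13.
Any cover uses at least 2 test cases; among all covering selections none totals below 13.
Greedy by coverage-per-runtime would pick T5, T9, T6 for 16 — worse than the optimum 13.

13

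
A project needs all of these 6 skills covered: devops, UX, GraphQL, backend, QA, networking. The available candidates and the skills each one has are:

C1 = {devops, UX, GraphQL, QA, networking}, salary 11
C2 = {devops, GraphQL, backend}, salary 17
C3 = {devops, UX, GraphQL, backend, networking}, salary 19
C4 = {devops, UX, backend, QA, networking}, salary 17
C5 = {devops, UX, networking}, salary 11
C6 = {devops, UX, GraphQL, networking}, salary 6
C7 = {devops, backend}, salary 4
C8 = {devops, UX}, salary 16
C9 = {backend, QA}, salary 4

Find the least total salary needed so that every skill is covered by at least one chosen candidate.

10

C6, C9 cover every skill at salary 6 + 4 = 10.
Any cover uses at least 2 candidates; among all covering selections none totals below 10.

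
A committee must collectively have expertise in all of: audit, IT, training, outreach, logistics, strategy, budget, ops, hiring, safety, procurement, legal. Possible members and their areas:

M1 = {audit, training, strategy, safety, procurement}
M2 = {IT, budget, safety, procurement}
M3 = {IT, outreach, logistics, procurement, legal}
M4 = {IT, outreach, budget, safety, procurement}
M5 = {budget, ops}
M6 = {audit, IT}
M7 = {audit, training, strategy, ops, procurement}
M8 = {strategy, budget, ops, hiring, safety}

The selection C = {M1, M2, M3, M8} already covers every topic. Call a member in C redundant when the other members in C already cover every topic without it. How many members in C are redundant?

1

Drop M1: audit, training uncovered — not redundant.
Drop M2: the rest still cover every topic — redundant.
Drop M3: outreach, logistics, legal uncovered — not redundant.
Drop M8: ops, hiring uncovered — not redundant.
1 redundant: M2.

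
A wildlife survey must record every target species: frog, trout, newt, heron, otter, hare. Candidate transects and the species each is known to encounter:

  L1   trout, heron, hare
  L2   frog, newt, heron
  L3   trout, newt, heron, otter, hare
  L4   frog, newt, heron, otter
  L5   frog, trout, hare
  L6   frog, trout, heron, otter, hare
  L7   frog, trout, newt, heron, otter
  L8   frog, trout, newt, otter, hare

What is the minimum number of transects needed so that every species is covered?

L1, L4 together cover {frog, trout, newt, heron, otter, hare} — every species.
No single transect contains all 6 species, so 2 is optimal.

2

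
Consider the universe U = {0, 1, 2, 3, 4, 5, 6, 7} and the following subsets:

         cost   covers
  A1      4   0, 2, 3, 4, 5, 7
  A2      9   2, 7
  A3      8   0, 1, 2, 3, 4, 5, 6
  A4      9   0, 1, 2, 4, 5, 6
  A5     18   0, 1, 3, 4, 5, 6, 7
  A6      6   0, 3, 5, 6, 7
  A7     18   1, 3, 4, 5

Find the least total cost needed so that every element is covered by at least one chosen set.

A1, A3 cover every element at cost 4 + 8 = 12.
Any cover uses at least 2 sets; among all covering selections none totals below 12.

12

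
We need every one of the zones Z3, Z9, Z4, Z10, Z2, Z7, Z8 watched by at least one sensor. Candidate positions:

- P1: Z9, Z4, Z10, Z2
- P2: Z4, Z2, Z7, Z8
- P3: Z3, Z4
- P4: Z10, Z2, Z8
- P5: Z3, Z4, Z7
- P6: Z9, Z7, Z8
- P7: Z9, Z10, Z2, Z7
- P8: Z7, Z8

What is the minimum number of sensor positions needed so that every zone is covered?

P1, P2, P3 together cover {Z3, Z9, Z4, Z10, Z2, Z7, Z8} — every zone.
No 2 of the 8 sensor positions cover everything (all 28 pairs fall short), so 3 is minimum.

3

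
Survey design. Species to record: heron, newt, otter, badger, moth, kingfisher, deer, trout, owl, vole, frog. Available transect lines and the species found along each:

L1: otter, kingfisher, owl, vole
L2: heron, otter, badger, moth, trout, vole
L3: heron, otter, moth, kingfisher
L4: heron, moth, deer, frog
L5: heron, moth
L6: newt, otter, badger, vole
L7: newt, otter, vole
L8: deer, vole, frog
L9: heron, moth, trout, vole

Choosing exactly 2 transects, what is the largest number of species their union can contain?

8

Choosing L1, L2 covers {heron, otter, badger, moth, kingfisher, trout, owl, vole} — 8 species.
No choice of 2 transects does better; here newt, deer, frog are left uncovered.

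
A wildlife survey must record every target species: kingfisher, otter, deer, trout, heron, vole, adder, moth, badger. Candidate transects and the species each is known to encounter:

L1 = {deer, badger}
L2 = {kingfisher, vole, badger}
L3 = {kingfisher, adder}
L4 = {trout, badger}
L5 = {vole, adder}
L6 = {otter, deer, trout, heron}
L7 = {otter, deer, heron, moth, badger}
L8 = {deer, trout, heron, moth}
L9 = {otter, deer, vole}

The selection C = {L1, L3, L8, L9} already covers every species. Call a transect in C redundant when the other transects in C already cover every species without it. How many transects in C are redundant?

0

Drop L1: badger uncovered — not redundant.
Drop L3: kingfisher, adder uncovered — not redundant.
Drop L8: trout, heron, moth uncovered — not redundant.
Drop L9: otter, vole uncovered — not redundant.
None of the transects in C is redundant.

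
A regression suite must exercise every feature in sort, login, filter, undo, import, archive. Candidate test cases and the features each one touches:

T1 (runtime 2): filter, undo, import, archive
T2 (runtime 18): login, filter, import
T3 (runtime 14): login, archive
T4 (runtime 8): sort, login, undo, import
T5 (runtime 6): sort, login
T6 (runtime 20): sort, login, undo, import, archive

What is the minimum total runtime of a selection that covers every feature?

T1, T5 cover every feature at runtime 2 + 6 = 8.
Any cover uses at least 2 test cases; among all covering selections none totals below 8.

8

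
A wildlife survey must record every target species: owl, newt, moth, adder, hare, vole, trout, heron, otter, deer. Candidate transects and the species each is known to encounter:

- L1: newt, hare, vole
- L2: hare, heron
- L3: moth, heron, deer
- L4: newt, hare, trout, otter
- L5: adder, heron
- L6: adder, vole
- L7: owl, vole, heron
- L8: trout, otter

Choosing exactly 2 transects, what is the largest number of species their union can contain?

Choosing L3, L4 covers {newt, moth, hare, trout, heron, otter, deer} — 7 species.
No choice of 2 transects does better; here owl, adder, vole are left uncovered.

7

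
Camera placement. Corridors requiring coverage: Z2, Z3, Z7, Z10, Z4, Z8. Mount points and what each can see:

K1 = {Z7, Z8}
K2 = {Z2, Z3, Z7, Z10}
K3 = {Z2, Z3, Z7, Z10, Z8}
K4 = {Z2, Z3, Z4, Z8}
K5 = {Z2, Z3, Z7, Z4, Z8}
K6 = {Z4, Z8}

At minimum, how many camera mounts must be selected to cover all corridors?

2

K2, K4 together cover {Z2, Z3, Z7, Z10, Z4, Z8} — every corridor.
No single camera mount contains all 6 corridors, so 2 is optimal.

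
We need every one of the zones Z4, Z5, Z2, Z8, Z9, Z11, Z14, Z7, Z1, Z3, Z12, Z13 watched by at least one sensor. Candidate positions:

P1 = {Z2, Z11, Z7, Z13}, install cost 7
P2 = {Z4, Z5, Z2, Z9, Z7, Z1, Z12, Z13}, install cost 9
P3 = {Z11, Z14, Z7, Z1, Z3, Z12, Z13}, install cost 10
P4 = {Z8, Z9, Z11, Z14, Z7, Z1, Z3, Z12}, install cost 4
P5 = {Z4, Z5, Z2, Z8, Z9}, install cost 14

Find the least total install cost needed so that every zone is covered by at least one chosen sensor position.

P2, P4 cover every zone at install cost 9 + 4 = 13.
Any cover uses at least 2 sensor positions; among all covering selections none totals below 13.

13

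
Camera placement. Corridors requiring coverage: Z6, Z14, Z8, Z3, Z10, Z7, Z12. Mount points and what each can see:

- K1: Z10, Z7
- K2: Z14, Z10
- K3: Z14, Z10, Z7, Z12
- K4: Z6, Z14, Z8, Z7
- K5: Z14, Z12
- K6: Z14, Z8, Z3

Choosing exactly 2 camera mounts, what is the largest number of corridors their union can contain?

Choosing K3, K4 covers {Z6, Z14, Z8, Z10, Z7, Z12} — 6 corridors.
No choice of 2 camera mounts does better; here Z3 is left uncovered.

6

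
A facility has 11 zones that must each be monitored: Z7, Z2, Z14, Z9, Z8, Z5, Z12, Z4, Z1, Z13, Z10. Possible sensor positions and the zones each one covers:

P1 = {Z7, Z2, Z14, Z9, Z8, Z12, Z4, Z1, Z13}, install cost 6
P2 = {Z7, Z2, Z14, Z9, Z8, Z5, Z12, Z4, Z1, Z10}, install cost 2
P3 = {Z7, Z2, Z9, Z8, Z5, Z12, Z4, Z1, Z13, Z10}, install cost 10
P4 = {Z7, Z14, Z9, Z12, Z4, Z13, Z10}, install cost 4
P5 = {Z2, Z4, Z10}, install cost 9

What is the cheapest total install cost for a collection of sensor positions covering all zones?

6

P2, P4 cover every zone at install cost 2 + 4 = 6.
Any cover uses at least 2 sensor positions; among all covering selections none totals below 6.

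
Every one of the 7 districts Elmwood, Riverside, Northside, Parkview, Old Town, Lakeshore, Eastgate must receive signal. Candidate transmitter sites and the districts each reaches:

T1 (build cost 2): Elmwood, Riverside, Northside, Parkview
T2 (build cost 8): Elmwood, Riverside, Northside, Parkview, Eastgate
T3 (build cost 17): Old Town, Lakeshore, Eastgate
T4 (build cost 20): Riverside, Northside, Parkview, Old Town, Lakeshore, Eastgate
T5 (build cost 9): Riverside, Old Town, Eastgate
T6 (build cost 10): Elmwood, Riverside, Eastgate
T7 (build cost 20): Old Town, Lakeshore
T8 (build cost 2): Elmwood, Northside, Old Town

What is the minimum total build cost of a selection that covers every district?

T1, T3 cover every district at build cost 2 + 17 = 19.
Any cover uses at least 2 transmitter sites; among all covering selections none totals below 19.

19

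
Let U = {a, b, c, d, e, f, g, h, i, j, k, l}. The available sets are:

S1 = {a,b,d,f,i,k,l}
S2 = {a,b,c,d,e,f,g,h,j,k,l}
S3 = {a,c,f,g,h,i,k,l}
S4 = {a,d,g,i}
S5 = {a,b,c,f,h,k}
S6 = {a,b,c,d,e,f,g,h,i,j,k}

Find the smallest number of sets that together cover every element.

2

S1, S2 together cover {a, b, c, d, e, f, g, h, i, j, k, l} — every element.
No single set contains all 12 elements, so 2 is optimal.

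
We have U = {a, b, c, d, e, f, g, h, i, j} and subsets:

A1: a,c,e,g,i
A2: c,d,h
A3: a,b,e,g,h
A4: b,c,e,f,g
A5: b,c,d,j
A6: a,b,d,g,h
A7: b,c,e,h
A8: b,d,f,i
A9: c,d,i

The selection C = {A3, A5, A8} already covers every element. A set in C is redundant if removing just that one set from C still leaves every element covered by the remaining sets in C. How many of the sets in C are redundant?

Drop A3: a, e, g, h uncovered — not redundant.
Drop A5: c, j uncovered — not redundant.
Drop A8: f, i uncovered — not redundant.
None of the sets in C is redundant.

0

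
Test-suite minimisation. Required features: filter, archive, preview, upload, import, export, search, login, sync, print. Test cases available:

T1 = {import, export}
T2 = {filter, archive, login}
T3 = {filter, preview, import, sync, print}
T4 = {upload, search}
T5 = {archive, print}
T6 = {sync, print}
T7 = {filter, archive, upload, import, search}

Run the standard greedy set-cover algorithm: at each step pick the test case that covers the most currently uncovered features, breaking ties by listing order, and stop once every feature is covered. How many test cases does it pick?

4

Pick 1: T3 covers 5 new features (filter, preview, import, sync, print).
Pick 2: T7 covers 3 new features (archive, upload, search).
Pick 3: T1 covers 1 new features (export).
Pick 4: T2 covers 1 new features (login).
Greedy uses 4 test cases.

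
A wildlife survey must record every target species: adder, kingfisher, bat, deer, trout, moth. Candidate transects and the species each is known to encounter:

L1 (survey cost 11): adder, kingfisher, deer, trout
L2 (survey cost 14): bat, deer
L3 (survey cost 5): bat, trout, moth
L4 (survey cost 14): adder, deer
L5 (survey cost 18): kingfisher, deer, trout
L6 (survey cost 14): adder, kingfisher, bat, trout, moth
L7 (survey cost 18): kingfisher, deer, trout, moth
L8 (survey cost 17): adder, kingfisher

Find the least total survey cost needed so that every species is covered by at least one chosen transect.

16

L1, L3 cover every species at survey cost 11 + 5 = 16.
Any cover uses at least 2 transects; among all covering selections none totals below 16.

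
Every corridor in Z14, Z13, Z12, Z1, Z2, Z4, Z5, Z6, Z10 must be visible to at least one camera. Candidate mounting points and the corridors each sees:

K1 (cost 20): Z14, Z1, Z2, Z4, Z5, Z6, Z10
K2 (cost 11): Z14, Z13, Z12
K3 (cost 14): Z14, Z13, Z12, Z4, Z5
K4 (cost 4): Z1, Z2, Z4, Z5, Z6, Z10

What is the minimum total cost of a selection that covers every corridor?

15

K2, K4 cover every corridor at cost 11 + 4 = 15.
Any cover uses at least 2 camera mounts; among all covering selections none totals below 15.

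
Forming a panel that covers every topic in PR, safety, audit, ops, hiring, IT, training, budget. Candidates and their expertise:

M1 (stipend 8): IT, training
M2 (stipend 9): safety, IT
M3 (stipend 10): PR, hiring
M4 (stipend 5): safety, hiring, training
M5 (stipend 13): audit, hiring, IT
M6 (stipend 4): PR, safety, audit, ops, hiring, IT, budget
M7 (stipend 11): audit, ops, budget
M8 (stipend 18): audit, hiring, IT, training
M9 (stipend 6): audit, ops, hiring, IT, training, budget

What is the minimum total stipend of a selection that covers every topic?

9

M4, M6 cover every topic at stipend 5 + 4 = 9.
Any cover uses at least 2 members; among all covering selections none totals below 9.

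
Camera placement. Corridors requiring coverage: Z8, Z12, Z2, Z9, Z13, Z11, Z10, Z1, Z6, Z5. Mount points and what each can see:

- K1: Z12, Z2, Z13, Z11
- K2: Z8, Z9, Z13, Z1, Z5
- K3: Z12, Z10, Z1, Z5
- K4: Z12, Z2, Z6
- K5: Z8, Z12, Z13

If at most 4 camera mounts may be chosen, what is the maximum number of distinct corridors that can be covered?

Choosing K1, K2, K3, K4 covers {Z8, Z12, Z2, Z9, Z13, Z11, Z10, Z1, Z6, Z5} — 10 corridors.
That is all 10 corridors.

10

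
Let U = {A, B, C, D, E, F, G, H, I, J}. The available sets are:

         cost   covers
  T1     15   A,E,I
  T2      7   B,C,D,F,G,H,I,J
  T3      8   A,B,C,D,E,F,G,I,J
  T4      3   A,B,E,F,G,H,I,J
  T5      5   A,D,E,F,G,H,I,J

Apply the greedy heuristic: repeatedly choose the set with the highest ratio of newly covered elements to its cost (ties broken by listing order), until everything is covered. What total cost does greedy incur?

10

Pick 1: T4 adds 8 new (A, B, E, F, G, H, I, J) at cost 3 (ratio 8/3).
Pick 2: T2 adds 2 new (C, D) at cost 7 (ratio 2/7).
Greedy total cost: 3 + 7 = 10.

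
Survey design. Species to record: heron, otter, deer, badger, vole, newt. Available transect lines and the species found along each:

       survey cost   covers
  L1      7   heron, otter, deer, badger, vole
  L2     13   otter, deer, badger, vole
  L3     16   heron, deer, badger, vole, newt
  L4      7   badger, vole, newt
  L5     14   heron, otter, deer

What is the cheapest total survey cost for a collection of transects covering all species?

14

L1, L4 cover every species at survey cost 7 + 7 = 14.
Any cover uses at least 2 transects; among all covering selections none totals below 14.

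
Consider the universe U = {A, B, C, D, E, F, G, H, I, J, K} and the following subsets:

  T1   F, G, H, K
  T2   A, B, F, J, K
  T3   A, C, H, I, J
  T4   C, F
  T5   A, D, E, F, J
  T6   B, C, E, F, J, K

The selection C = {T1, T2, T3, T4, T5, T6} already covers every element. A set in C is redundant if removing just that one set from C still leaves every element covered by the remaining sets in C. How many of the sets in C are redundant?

Drop T1: G uncovered — not redundant.
Drop T2: the rest still cover every element — redundant.
Drop T3: I uncovered — not redundant.
Drop T4: the rest still cover every element — redundant.
Drop T5: D uncovered — not redundant.
Drop T6: the rest still cover every element — redundant.
3 redundant: T2, T4, T6.

3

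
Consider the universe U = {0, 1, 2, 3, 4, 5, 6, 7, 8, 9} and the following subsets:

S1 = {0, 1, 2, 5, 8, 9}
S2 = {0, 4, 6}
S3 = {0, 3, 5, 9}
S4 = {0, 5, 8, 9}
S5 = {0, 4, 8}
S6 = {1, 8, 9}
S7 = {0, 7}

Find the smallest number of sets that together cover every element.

4

S1, S2, S3, S7 together cover {0, 1, 2, 3, 4, 5, 6, 7, 8, 9} — every element.
No 3 of the 7 sets cover everything (all 35 triples fall short), so 4 is minimum.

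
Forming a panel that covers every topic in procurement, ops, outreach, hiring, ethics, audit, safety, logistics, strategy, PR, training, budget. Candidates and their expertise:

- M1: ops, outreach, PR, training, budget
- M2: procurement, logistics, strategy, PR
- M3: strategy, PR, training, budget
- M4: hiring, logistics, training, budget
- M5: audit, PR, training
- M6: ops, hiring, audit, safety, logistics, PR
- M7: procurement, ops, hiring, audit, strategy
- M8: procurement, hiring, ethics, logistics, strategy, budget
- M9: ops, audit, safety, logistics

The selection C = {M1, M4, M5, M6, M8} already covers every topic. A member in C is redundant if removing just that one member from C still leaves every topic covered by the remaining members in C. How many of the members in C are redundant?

2

Drop M1: outreach uncovered — not redundant.
Drop M4: the rest still cover every topic — redundant.
Drop M5: the rest still cover every topic — redundant.
Drop M6: safety uncovered — not redundant.
Drop M8: procurement, ethics, strategy uncovered — not redundant.
2 redundant: M4, M5.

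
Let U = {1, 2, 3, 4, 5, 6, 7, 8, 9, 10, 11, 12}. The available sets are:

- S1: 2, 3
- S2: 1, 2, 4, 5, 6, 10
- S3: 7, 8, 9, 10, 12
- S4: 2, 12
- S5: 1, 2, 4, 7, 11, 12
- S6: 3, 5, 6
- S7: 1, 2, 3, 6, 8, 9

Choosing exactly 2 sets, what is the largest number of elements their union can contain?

10

Choosing S2, S3 covers {1, 2, 4, 5, 6, 7, 8, 9, 10, 12} — 10 elements.
No choice of 2 sets does better; here 3, 11 are left uncovered.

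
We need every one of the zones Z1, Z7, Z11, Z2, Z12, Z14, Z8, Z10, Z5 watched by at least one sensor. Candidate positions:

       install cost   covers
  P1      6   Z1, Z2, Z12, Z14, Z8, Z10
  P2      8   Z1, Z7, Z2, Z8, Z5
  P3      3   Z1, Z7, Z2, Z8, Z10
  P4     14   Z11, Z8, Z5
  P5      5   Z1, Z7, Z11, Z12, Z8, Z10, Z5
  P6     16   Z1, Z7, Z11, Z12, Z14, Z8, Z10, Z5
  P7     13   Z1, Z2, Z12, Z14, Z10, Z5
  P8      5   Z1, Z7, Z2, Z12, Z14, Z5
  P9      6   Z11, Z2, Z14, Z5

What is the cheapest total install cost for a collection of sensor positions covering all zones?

10

P5, P8 cover every zone at install cost 5 + 5 = 10.
Any cover uses at least 2 sensor positions; among all covering selections none totals below 10.
Greedy by coverage-per-install cost would pick P3, P5, P8 for 13 — worse than the optimum 10.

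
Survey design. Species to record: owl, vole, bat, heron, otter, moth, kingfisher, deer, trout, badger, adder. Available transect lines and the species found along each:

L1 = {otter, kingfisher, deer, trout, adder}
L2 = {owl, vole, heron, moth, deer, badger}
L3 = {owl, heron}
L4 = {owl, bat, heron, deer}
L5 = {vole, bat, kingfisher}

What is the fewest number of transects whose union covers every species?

L1, L2, L4 together cover {owl, vole, bat, heron, otter, moth, kingfisher, deer, trout, badger, adder} — every species.
No 2 of the 5 transects cover everything (all 10 pairs fall short), so 3 is minimum.

3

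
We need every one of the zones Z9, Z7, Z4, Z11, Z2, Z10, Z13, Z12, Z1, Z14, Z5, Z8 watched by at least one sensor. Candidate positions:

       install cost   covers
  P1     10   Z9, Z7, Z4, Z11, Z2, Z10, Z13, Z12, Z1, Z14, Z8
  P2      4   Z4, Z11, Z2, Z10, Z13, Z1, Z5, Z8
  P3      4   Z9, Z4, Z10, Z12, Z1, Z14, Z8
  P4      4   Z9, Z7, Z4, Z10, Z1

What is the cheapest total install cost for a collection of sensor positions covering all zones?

P2, P3, P4 cover every zone at install cost 4 + 4 + 4 = 12.
Any cover uses at least 2 sensor positions; among all covering selections none totals below 12.

12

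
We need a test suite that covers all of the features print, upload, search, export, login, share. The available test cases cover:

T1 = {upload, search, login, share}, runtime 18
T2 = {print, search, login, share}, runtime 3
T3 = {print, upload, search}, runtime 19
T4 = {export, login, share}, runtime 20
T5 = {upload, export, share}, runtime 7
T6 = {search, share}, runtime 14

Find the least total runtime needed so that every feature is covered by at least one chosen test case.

T2, T5 cover every feature at runtime 3 + 7 = 10.
Any cover uses at least 2 test cases; among all covering selections none totals below 10.

10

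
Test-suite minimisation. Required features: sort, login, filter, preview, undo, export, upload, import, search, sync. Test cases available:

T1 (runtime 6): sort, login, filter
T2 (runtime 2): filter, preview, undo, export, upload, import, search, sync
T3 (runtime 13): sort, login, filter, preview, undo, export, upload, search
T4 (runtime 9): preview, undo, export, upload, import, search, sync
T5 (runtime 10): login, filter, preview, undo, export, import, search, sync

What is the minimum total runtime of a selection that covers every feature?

T1, T2 cover every feature at runtime 6 + 2 = 8.
Any cover uses at least 2 test cases; among all covering selections none totals below 8.

8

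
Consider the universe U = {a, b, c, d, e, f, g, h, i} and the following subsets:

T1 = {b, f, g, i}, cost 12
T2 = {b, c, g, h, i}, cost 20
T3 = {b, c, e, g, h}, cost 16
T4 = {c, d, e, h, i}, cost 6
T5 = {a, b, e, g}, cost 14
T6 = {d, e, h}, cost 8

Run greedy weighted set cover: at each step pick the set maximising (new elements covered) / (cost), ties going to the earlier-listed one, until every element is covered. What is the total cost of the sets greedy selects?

32

Pick 1: T4 adds 5 new (c, d, e, h, i) at cost 6 (ratio 5/6).
Pick 2: T1 adds 3 new (b, f, g) at cost 12 (ratio 3/12).
Pick 3: T5 adds 1 new (a) at cost 14 (ratio 1/14).
Greedy total cost: 6 + 12 + 14 = 32.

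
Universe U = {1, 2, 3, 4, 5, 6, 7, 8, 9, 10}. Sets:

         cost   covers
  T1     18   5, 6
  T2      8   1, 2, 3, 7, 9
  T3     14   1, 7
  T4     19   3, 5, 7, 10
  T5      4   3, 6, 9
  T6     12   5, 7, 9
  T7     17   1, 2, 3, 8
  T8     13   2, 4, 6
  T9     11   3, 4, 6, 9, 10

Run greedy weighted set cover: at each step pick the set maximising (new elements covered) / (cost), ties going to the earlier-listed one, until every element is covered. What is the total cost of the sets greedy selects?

52

Pick 1: T5 adds 3 new (3, 6, 9) at cost 4 (ratio 3/4).
Pick 2: T2 adds 3 new (1, 2, 7) at cost 8 (ratio 3/8).
Pick 3: T9 adds 2 new (4, 10) at cost 11 (ratio 2/11).
Pick 4: T6 adds 1 new (5) at cost 12 (ratio 1/12).
Pick 5: T7 adds 1 new (8) at cost 17 (ratio 1/17).
Greedy total cost: 4 + 8 + 11 + 12 + 17 = 52. (The true optimum is 40, so greedy overshoots here.)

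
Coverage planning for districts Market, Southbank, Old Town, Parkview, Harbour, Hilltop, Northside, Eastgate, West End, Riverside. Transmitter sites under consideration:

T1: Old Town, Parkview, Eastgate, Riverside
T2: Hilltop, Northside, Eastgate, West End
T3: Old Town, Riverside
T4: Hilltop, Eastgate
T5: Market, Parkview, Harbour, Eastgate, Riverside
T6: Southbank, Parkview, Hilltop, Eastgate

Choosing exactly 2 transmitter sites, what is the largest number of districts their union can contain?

Choosing T2, T5 covers {Market, Parkview, Harbour, Hilltop, Northside, Eastgate, West End, Riverside} — 8 districts.
No choice of 2 transmitter sites does better; here Southbank, Old Town are left uncovered.

8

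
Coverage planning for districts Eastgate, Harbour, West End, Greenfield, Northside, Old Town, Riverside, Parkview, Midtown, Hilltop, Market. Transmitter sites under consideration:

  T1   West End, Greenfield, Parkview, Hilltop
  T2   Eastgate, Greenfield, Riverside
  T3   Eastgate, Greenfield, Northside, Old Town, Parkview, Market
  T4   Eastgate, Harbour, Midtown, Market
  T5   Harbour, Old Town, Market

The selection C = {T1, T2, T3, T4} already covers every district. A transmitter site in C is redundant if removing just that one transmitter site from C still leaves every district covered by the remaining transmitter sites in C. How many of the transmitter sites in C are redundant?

Drop T1: West End, Hilltop uncovered — not redundant.
Drop T2: Riverside uncovered — not redundant.
Drop T3: Northside, Old Town uncovered — not redundant.
Drop T4: Harbour, Midtown uncovered — not redundant.
None of the transmitter sites in C is redundant.

0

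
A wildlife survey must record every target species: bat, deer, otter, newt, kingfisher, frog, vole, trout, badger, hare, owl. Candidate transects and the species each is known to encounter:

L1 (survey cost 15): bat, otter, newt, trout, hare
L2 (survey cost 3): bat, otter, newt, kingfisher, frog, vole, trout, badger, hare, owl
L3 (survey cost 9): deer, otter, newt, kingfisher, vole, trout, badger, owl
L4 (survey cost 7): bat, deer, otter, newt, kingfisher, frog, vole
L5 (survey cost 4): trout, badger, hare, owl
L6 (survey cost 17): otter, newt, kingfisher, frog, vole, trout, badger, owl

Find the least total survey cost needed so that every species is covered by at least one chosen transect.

10

L2, L4 cover every species at survey cost 3 + 7 = 10.
Any cover uses at least 2 transects; among all covering selections none totals below 10.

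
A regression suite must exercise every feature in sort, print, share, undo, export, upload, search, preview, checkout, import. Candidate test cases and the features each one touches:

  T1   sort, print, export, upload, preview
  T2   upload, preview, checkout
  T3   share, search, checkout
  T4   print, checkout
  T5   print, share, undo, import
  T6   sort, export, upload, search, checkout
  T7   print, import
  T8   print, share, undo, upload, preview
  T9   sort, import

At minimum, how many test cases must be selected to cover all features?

T1, T3, T5 together cover {sort, print, share, undo, export, upload, search, preview, checkout, import} — every feature.
No 2 of the 9 test cases cover everything (all 36 pairs fall short), so 3 is minimum.

3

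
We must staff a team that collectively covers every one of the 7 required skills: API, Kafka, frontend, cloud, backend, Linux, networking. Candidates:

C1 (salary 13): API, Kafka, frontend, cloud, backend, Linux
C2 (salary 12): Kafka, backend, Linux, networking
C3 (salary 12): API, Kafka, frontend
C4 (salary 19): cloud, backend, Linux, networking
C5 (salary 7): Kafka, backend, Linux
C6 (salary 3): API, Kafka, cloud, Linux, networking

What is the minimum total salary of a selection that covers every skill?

C1, C6 cover every skill at salary 13 + 3 = 16.
Any cover uses at least 2 candidates; among all covering selections none totals below 16.

16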